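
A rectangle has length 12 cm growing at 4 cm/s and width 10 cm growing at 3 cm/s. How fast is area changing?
76 cm²/s

A = lw
dA/dt = w·dl/dt + l·dw/dt = 10·4 + 12·3 = 76 cm²/s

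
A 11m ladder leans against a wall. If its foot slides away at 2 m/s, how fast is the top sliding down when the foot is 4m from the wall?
8√105/105 ≈ 0.7807 m/s

x² + y² = 11²
2x·dx/dt + 2y·dy/dt = 0
dy/dt = -x/y · dx/dt = -4/√105 · 2 = -8√105/105 m/s
The top is descending at 8√105/105 ≈ 0.7807 m/s.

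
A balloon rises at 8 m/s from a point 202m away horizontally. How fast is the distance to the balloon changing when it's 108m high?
432√13117/13117 ≈ 3.772 m/s

z² = 202² + y²
z = √(202² + 108²) = 2√13117
dz/dt = y/z · dy/dt = 108/(2√13117) · 8 = 432√13117/13117 ≈ 3.772 m/s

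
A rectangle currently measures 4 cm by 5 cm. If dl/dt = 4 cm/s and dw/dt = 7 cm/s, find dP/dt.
22 cm/s

P = 2(l + w)
dP/dt = 2(dl/dt + dw/dt) = 2(4 + 7) = 22 cm/s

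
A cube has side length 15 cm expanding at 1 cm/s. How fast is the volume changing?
675 cm³/s

V = s³
dV/dt = 3s² · ds/dt = 3·15²·1 = 675 cm³/s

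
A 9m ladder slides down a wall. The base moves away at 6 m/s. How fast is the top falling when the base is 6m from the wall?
12√5/5 ≈ 5.367 m/s

x² + y² = 9²
2x·dx/dt + 2y·dy/dt = 0
dy/dt = -x/y · dx/dt = -6/(3√5) · 6 = -12√5/5 m/s
The top is descending at 12√5/5 ≈ 5.367 m/s.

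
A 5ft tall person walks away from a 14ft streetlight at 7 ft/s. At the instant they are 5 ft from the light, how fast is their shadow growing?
35/9 ft/s

By similar triangles: 14/(x+s) = 5/s
Solving: s = 5x/9
ds/dt = 5/9 · dx/dt = 5/9 · 7 = 35/9 ft/s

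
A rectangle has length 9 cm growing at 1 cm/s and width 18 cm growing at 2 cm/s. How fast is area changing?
36 cm²/s

A = lw
dA/dt = w·dl/dt + l·dw/dt = 18·1 + 9·2 = 36 cm²/s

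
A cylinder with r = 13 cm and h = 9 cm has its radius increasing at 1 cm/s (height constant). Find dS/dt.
70π cm²/s

S = 2πrh + 2πr² (lateral + bases)
dS/dt = (2πh + 4πr)·dr/dt = (2π·9 + 4π·13)·1
= 70π cm²/s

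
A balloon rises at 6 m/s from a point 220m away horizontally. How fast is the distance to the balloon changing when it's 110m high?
6√5/5 ≈ 2.683 m/s

z² = 220² + y²
z = √(220² + 110²) = 110√5
dz/dt = y/z · dy/dt = 110/(110√5) · 6 = 6√5/5 ≈ 2.683 m/s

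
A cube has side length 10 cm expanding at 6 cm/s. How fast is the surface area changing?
720 cm²/s

A = 6s²
dA/dt = 12s · ds/dt = 12·10·6 = 720 cm²/s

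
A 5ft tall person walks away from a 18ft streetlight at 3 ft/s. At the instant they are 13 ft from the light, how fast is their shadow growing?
15/13 ft/s

By similar triangles: 18/(x+s) = 5/s
Solving: s = 5x/13
ds/dt = 5/13 · dx/dt = 5/13 · 3 = 15/13 ft/s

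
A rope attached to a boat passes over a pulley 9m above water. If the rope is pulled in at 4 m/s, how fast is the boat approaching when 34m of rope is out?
136√43/215 ≈ 4.148 m/s

rope² = x² + 9²
x = √(34² - 9²) = 5√43
dx/dt = (rope/x) · d(rope)/dt = (34/(5√43)) · (-4) = -136√43/215 m/s
The boat approaches at 136√43/215 ≈ 4.148 m/s.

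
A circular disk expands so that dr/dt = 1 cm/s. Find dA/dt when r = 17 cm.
34π cm²/s

A = πr²
dA/dt = 2πr · dr/dt = 2π(17)(1) = 34π cm²/s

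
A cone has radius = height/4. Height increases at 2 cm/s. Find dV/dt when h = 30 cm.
225π/2 cm³/s

V = (1/3)π(h/4)²h = πh³/48
dV/dt = πh²/16 · 2
At h = 30: dV/dt = 225π/2 cm³/s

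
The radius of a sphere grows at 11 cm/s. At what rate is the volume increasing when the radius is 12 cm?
6336π cm³/s

V = (4/3)πr³
dV/dt = dV/dr · dr/dt = 4πr² · 11
At r = 12: dV/dt = 6336π cm³/s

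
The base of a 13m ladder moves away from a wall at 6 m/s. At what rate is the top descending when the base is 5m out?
5/2 = 2.5 m/s

x² + y² = 13²
2x·dx/dt + 2y·dy/dt = 0
dy/dt = -x/y · dx/dt = -5/12 · 6 = -5/2 m/s
The top is descending at 5/2 = 2.5 m/s.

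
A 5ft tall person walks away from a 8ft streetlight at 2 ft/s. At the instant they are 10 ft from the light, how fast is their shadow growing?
10/3 ft/s

By similar triangles: 8/(x+s) = 5/s
Solving: s = 5x/3
ds/dt = 5/3 · dx/dt = 5/3 · 2 = 10/3 ft/s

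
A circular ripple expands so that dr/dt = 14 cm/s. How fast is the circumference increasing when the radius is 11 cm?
28π cm/s

C = 2πr
dC/dt = 2π · dr/dt = 2π · 14 = 28π cm/s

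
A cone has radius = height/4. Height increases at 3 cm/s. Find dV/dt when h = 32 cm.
192π cm³/s

V = (1/3)π(h/4)²h = πh³/48
dV/dt = πh²/16 · 3
At h = 32: dV/dt = 192π cm³/s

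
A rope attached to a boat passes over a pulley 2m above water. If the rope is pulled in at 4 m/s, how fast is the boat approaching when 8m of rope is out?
16√15/15 ≈ 4.131 m/s

rope² = x² + 2²
x = √(8² - 2²) = 2√15
dx/dt = (rope/x) · d(rope)/dt = (8/(2√15)) · (-4) = -16√15/15 m/s
The boat approaches at 16√15/15 ≈ 4.131 m/s.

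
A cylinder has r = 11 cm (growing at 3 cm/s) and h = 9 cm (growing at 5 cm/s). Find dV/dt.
1199π cm³/s

V = πr²h
dV/dt = 2πrh·dr/dt + πr²·dh/dt
= 2π(11)(9)(3) + π(11)²(5)
= 1199π cm³/s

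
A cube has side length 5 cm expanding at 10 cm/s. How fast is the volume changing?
750 cm³/s

V = s³
dV/dt = 3s² · ds/dt = 3·5²·10 = 750 cm³/s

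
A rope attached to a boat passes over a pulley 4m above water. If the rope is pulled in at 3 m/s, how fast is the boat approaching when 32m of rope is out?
8√7/7 ≈ 3.024 m/s

rope² = x² + 4²
x = √(32² - 4²) = 12√7
dx/dt = (rope/x) · d(rope)/dt = (32/(12√7)) · (-3) = -8√7/7 m/s
The boat approaches at 8√7/7 ≈ 3.024 m/s.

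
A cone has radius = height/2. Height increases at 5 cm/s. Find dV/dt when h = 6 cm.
45π cm³/s

V = (1/3)π(h/2)²h = πh³/12
dV/dt = πh²/4 · 5
At h = 6: dV/dt = 45π cm³/s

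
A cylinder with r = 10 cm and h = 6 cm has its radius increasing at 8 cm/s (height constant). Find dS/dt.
416π cm²/s

S = 2πrh + 2πr² (lateral + bases)
dS/dt = (2πh + 4πr)·dr/dt = (2π·6 + 4π·10)·8
= 416π cm²/s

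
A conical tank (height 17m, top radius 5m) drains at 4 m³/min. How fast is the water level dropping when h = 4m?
289/(100π) ≈ 0.9199 m/min

r/h = 5/17, so r = (5/17)h
V = (1/3)πr²h = (1/3)π((5/17)h)²h = (25/867)πh³
dV/dh = (25/289)πh²
dh/dt = (dV/dt)/(dV/dh) = -4/((25/289)π·4²) = -289/(100π) m/min
The level is dropping at 289/(100π) ≈ 0.9199 m/min.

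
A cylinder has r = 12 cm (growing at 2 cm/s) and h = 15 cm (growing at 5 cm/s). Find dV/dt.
1440π cm³/s

V = πr²h
dV/dt = 2πrh·dr/dt + πr²·dh/dt
= 2π(12)(15)(2) + π(12)²(5)
= 1440π cm³/s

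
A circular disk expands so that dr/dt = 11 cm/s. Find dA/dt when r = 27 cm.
594π cm²/s

A = πr²
dA/dt = 2πr · dr/dt = 2π(27)(11) = 594π cm²/s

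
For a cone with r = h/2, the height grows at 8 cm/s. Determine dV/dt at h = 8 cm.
128π cm³/s

V = (1/3)π(h/2)²h = πh³/12
dV/dt = πh²/4 · 8
At h = 8: dV/dt = 128π cm³/s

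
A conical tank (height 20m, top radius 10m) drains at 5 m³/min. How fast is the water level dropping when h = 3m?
20/(9π) ≈ 0.7074 m/min

r/h = 10/20, so r = (1/2)h
V = (1/3)πr²h = (1/3)π((1/2)h)²h = (1/12)πh³
dV/dh = (1/4)πh²
dh/dt = (dV/dt)/(dV/dh) = -5/((1/4)π·3²) = -20/(9π) m/min
The level is dropping at 20/(9π) ≈ 0.7074 m/min.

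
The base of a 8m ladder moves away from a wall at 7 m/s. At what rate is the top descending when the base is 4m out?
7√3/3 ≈ 4.041 m/s

x² + y² = 8²
2x·dx/dt + 2y·dy/dt = 0
dy/dt = -x/y · dx/dt = -4/(4√3) · 7 = -7√3/3 m/s
The top is descending at 7√3/3 ≈ 4.041 m/s.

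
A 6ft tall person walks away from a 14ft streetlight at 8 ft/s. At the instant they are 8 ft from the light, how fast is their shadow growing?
6 ft/s

By similar triangles: 14/(x+s) = 6/s
Solving: s = 6x/8
ds/dt = 6/8 · dx/dt = 3/4 · 8 = 6 ft/s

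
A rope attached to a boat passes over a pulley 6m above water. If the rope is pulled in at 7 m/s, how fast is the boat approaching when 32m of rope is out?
112√247/247 ≈ 7.126 m/s

rope² = x² + 6²
x = √(32² - 6²) = 2√247
dx/dt = (rope/x) · d(rope)/dt = (32/(2√247)) · (-7) = -112√247/247 m/s
The boat approaches at 112√247/247 ≈ 7.126 m/s.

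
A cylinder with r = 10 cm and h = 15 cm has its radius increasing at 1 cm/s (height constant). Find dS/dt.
70π cm²/s

S = 2πrh + 2πr² (lateral + bases)
dS/dt = (2πh + 4πr)·dr/dt = (2π·15 + 4π·10)·1
= 70π cm²/s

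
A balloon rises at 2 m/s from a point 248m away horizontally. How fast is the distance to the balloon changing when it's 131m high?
262√78665/78665 ≈ 0.9341 m/s

z² = 248² + y²
z = √(248² + 131²) = √78665
dz/dt = y/z · dy/dt = 131/√78665 · 2 = 262√78665/78665 ≈ 0.9341 m/s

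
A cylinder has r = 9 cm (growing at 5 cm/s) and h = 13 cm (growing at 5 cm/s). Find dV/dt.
1575π cm³/s

V = πr²h
dV/dt = 2πrh·dr/dt + πr²·dh/dt
= 2π(9)(13)(5) + π(9)²(5)
= 1575π cm³/s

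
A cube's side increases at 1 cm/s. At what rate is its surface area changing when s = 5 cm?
60 cm²/s

A = 6s²
dA/dt = 12s · ds/dt = 12·5·1 = 60 cm²/s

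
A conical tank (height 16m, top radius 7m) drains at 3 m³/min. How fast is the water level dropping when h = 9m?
256/(1323π) ≈ 0.06159 m/min

r/h = 7/16, so r = (7/16)h
V = (1/3)πr²h = (1/3)π((7/16)h)²h = (49/768)πh³
dV/dh = (49/256)πh²
dh/dt = (dV/dt)/(dV/dh) = -3/((49/256)π·9²) = -256/(1323π) m/min
The level is dropping at 256/(1323π) ≈ 0.06159 m/min.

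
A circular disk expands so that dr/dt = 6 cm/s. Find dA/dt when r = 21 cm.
252π cm²/s

A = πr²
dA/dt = 2πr · dr/dt = 2π(21)(6) = 252π cm²/s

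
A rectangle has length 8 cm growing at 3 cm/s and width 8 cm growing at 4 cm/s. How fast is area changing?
56 cm²/s

A = lw
dA/dt = w·dl/dt + l·dw/dt = 8·3 + 8·4 = 56 cm²/s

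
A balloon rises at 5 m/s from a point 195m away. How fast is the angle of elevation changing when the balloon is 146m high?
0.01643 rad/s

tan(θ) = y/195
sec²(θ) · dθ/dt = (1/195) · dy/dt
dθ/dt = cos²(θ)/195 · 5 = 195/(195² + 146²) · 5
dθ/dt = 0.01643 rad/s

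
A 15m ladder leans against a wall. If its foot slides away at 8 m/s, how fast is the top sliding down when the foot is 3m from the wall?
2√6/3 ≈ 1.633 m/s

x² + y² = 15²
2x·dx/dt + 2y·dy/dt = 0
dy/dt = -x/y · dx/dt = -3/(6√6) · 8 = -2√6/3 m/s
The top is descending at 2√6/3 ≈ 1.633 m/s.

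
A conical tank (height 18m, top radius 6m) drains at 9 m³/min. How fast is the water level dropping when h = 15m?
9/(25π) ≈ 0.1146 m/min

r/h = 6/18, so r = (1/3)h
V = (1/3)πr²h = (1/3)π((1/3)h)²h = (1/27)πh³
dV/dh = (1/9)πh²
dh/dt = (dV/dt)/(dV/dh) = -9/((1/9)π·15²) = -9/(25π) m/min
The level is dropping at 9/(25π) ≈ 0.1146 m/min.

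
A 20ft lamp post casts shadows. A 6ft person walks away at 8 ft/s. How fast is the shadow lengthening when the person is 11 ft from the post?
24/7 ft/s

By similar triangles: 20/(x+s) = 6/s
Solving: s = 6x/14
ds/dt = 6/14 · dx/dt = 3/7 · 8 = 24/7 ft/s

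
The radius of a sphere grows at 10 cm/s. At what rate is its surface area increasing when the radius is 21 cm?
1680π cm²/s

S = 4πr²
dS/dt = dS/dr · dr/dt = 8πr · 10
At r = 21: dS/dt = 1680π cm²/s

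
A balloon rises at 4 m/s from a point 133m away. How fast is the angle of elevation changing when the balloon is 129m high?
0.015497 rad/s

tan(θ) = y/133
sec²(θ) · dθ/dt = (1/133) · dy/dt
dθ/dt = cos²(θ)/133 · 4 = 133/(133² + 129²) · 4
dθ/dt = 0.015497 rad/s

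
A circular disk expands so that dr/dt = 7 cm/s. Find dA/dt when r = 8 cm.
112π cm²/s

A = πr²
dA/dt = 2πr · dr/dt = 2π(8)(7) = 112π cm²/s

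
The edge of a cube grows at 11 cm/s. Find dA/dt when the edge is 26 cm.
3432 cm²/s

A = 6s²
dA/dt = 12s · ds/dt = 12·26·11 = 3432 cm²/s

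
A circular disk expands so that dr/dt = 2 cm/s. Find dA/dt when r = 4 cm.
16π cm²/s

A = πr²
dA/dt = 2πr · dr/dt = 2π(4)(2) = 16π cm²/s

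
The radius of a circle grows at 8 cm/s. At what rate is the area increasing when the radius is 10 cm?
160π cm²/s

A = πr²
dA/dt = 2πr · dr/dt = 2π(10)(8) = 160π cm²/s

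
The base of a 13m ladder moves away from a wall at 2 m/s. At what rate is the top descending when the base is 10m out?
20√69/69 ≈ 2.408 m/s

x² + y² = 13²
2x·dx/dt + 2y·dy/dt = 0
dy/dt = -x/y · dx/dt = -10/√69 · 2 = -20√69/69 m/s
The top is descending at 20√69/69 ≈ 2.408 m/s.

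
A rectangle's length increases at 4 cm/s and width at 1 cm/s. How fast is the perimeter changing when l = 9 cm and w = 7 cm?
10 cm/s

P = 2(l + w)
dP/dt = 2(dl/dt + dw/dt) = 2(4 + 1) = 10 cm/s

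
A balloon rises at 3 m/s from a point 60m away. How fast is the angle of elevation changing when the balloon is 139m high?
0.007853 rad/s

tan(θ) = y/60
sec²(θ) · dθ/dt = (1/60) · dy/dt
dθ/dt = cos²(θ)/60 · 3 = 60/(60² + 139²) · 3
dθ/dt = 0.007853 rad/s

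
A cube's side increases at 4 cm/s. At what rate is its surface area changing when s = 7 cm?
336 cm²/s

A = 6s²
dA/dt = 12s · ds/dt = 12·7·4 = 336 cm²/s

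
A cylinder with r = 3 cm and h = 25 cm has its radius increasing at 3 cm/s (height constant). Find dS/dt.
186π cm²/s

S = 2πrh + 2πr² (lateral + bases)
dS/dt = (2πh + 4πr)·dr/dt = (2π·25 + 4π·3)·3
= 186π cm²/s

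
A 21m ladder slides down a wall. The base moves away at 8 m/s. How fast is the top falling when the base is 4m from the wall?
32√17/85 ≈ 1.552 m/s

x² + y² = 21²
2x·dx/dt + 2y·dy/dt = 0
dy/dt = -x/y · dx/dt = -4/(5√17) · 8 = -32√17/85 m/s
The top is descending at 32√17/85 ≈ 1.552 m/s.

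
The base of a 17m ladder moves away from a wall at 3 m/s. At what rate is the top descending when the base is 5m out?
5√66/44 ≈ 0.9232 m/s

x² + y² = 17²
2x·dx/dt + 2y·dy/dt = 0
dy/dt = -x/y · dx/dt = -5/(2√66) · 3 = -5√66/44 m/s
The top is descending at 5√66/44 ≈ 0.9232 m/s.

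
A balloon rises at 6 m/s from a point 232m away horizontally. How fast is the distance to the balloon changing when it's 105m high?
630√64849/64849 ≈ 2.474 m/s

z² = 232² + y²
z = √(232² + 105²) = √64849
dz/dt = y/z · dy/dt = 105/√64849 · 6 = 630√64849/64849 ≈ 2.474 m/s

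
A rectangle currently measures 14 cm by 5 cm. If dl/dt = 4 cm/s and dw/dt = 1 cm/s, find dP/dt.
10 cm/s

P = 2(l + w)
dP/dt = 2(dl/dt + dw/dt) = 2(4 + 1) = 10 cm/s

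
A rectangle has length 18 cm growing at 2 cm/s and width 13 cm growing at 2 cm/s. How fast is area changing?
62 cm²/s

A = lw
dA/dt = w·dl/dt + l·dw/dt = 13·2 + 18·2 = 62 cm²/s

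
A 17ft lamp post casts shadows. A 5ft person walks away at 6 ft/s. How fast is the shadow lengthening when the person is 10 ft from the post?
5/2 ft/s

By similar triangles: 17/(x+s) = 5/s
Solving: s = 5x/12
ds/dt = 5/12 · dx/dt = 5/12 · 6 = 5/2 ft/s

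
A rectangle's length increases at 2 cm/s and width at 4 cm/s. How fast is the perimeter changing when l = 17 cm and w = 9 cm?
12 cm/s

P = 2(l + w)
dP/dt = 2(dl/dt + dw/dt) = 2(2 + 4) = 12 cm/s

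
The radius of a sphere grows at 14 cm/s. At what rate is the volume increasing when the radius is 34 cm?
64736π cm³/s

V = (4/3)πr³
dV/dt = dV/dr · dr/dt = 4πr² · 14
At r = 34: dV/dt = 64736π cm³/s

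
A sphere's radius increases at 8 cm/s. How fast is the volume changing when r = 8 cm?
2048π cm³/s

V = (4/3)πr³
dV/dt = dV/dr · dr/dt = 4πr² · 8
At r = 8: dV/dt = 2048π cm³/s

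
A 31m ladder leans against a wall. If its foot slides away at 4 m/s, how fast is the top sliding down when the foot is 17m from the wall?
17√42/42 ≈ 2.623 m/s

x² + y² = 31²
2x·dx/dt + 2y·dy/dt = 0
dy/dt = -x/y · dx/dt = -17/(4√42) · 4 = -17√42/42 m/s
The top is descending at 17√42/42 ≈ 2.623 m/s.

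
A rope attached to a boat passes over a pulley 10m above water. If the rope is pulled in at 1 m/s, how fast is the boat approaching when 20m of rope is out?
2√3/3 ≈ 1.155 m/s

rope² = x² + 10²
x = √(20² - 10²) = 10√3
dx/dt = (rope/x) · d(rope)/dt = (20/(10√3)) · (-1) = -2√3/3 m/s
The boat approaches at 2√3/3 ≈ 1.155 m/s.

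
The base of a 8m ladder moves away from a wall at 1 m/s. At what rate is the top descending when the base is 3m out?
3√55/55 ≈ 0.4045 m/s

x² + y² = 8²
2x·dx/dt + 2y·dy/dt = 0
dy/dt = -x/y · dx/dt = -3/√55 · 1 = -3√55/55 m/s
The top is descending at 3√55/55 ≈ 0.4045 m/s.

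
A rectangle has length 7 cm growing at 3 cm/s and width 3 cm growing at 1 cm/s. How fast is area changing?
16 cm²/s

A = lw
dA/dt = w·dl/dt + l·dw/dt = 3·3 + 7·1 = 16 cm²/s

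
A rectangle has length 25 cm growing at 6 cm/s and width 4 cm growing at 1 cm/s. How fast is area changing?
49 cm²/s

A = lw
dA/dt = w·dl/dt + l·dw/dt = 4·6 + 25·1 = 49 cm²/s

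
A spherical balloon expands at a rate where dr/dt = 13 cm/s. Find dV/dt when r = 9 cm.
4212π cm³/s

V = (4/3)πr³
dV/dt = dV/dr · dr/dt = 4πr² · 13
At r = 9: dV/dt = 4212π cm³/s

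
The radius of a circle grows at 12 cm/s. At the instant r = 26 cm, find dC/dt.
24π cm/s

C = 2πr
dC/dt = 2π · dr/dt = 2π · 12 = 24π cm/s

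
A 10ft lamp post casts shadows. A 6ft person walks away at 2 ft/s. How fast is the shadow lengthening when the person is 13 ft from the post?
3 ft/s

By similar triangles: 10/(x+s) = 6/s
Solving: s = 6x/4
ds/dt = 6/4 · dx/dt = 3/2 · 2 = 3 ft/s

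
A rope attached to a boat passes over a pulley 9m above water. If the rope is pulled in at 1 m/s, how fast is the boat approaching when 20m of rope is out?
20√319/319 ≈ 1.12 m/s

rope² = x² + 9²
x = √(20² - 9²) = √319
dx/dt = (rope/x) · d(rope)/dt = (20/√319) · (-1) = -20√319/319 m/s
The boat approaches at 20√319/319 ≈ 1.12 m/s.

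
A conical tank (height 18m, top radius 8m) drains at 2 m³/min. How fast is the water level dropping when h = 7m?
81/(392π) ≈ 0.06577 m/min

r/h = 8/18, so r = (4/9)h
V = (1/3)πr²h = (1/3)π((4/9)h)²h = (16/243)πh³
dV/dh = (16/81)πh²
dh/dt = (dV/dt)/(dV/dh) = -2/((16/81)π·7²) = -81/(392π) m/min
The level is dropping at 81/(392π) ≈ 0.06577 m/min.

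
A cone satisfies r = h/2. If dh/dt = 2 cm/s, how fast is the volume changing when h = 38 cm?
722π cm³/s

V = (1/3)π(h/2)²h = πh³/12
dV/dt = πh²/4 · 2
At h = 38: dV/dt = 722π cm³/s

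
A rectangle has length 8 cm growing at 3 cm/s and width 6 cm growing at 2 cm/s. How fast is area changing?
34 cm²/s

A = lw
dA/dt = w·dl/dt + l·dw/dt = 6·3 + 8·2 = 34 cm²/s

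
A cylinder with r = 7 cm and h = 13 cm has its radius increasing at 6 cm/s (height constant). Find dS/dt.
324π cm²/s

S = 2πrh + 2πr² (lateral + bases)
dS/dt = (2πh + 4πr)·dr/dt = (2π·13 + 4π·7)·6
= 324π cm²/s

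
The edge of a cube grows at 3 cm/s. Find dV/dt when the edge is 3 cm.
81 cm³/s

V = s³
dV/dt = 3s² · ds/dt = 3·3²·3 = 81 cm³/s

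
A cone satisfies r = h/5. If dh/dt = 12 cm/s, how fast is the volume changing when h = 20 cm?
192π cm³/s

V = (1/3)π(h/5)²h = πh³/75
dV/dt = πh²/25 · 12
At h = 20: dV/dt = 192π cm³/s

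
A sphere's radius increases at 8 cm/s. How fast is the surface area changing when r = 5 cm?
320π cm²/s

S = 4πr²
dS/dt = dS/dr · dr/dt = 8πr · 8
At r = 5: dS/dt = 320π cm²/s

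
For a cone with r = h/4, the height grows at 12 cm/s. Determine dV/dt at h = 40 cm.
1200π cm³/s

V = (1/3)π(h/4)²h = πh³/48
dV/dt = πh²/16 · 12
At h = 40: dV/dt = 1200π cm³/s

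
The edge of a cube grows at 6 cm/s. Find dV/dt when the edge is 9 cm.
1458 cm³/s

V = s³
dV/dt = 3s² · ds/dt = 3·9²·6 = 1458 cm³/s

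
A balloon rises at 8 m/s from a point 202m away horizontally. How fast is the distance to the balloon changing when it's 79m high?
632√5/485 ≈ 2.914 m/s

z² = 202² + y²
z = √(202² + 79²) = 97√5
dz/dt = y/z · dy/dt = 79/(97√5) · 8 = 632√5/485 ≈ 2.914 m/s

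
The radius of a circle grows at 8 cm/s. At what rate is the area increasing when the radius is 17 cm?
272π cm²/s

A = πr²
dA/dt = 2πr · dr/dt = 2π(17)(8) = 272π cm²/s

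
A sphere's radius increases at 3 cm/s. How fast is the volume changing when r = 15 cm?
2700π cm³/s

V = (4/3)πr³
dV/dt = dV/dr · dr/dt = 4πr² · 3
At r = 15: dV/dt = 2700π cm³/s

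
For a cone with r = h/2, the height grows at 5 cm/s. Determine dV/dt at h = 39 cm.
7605π/4 cm³/s

V = (1/3)π(h/2)²h = πh³/12
dV/dt = πh²/4 · 5
At h = 39: dV/dt = 7605π/4 cm³/s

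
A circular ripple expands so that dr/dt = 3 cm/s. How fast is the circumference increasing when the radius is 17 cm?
6π cm/s

C = 2πr
dC/dt = 2π · dr/dt = 2π · 3 = 6π cm/s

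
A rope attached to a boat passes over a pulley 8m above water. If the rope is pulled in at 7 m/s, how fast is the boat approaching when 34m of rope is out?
17√273/39 ≈ 7.202 m/s

rope² = x² + 8²
x = √(34² - 8²) = 2√273
dx/dt = (rope/x) · d(rope)/dt = (34/(2√273)) · (-7) = -17√273/39 m/s
The boat approaches at 17√273/39 ≈ 7.202 m/s.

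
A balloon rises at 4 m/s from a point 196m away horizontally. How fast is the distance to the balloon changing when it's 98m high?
4√5/5 ≈ 1.789 m/s

z² = 196² + y²
z = √(196² + 98²) = 98√5
dz/dt = y/z · dy/dt = 98/(98√5) · 4 = 4√5/5 ≈ 1.789 m/s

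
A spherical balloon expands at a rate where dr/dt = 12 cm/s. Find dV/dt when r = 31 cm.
46128π cm³/s

V = (4/3)πr³
dV/dt = dV/dr · dr/dt = 4πr² · 12
At r = 31: dV/dt = 46128π cm³/s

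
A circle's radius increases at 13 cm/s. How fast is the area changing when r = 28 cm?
728π cm²/s

A = πr²
dA/dt = 2πr · dr/dt = 2π(28)(13) = 728π cm²/s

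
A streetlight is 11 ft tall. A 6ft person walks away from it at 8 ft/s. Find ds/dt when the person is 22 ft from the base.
48/5 ft/s

By similar triangles: 11/(x+s) = 6/s
Solving: s = 6x/5
ds/dt = 6/5 · dx/dt = 6/5 · 8 = 48/5 ft/s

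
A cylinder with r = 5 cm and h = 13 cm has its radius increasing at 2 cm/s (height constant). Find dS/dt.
92π cm²/s

S = 2πrh + 2πr² (lateral + bases)
dS/dt = (2πh + 4πr)·dr/dt = (2π·13 + 4π·5)·2
= 92π cm²/s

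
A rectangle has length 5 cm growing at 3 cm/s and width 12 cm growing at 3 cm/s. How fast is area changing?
51 cm²/s

A = lw
dA/dt = w·dl/dt + l·dw/dt = 12·3 + 5·3 = 51 cm²/s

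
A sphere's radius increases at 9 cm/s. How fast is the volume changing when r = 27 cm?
26244π cm³/s

V = (4/3)πr³
dV/dt = dV/dr · dr/dt = 4πr² · 9
At r = 27: dV/dt = 26244π cm³/s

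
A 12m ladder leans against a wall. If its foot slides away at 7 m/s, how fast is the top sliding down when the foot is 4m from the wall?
7√2/4 ≈ 2.475 m/s

x² + y² = 12²
2x·dx/dt + 2y·dy/dt = 0
dy/dt = -x/y · dx/dt = -4/(8√2) · 7 = -7√2/4 m/s
The top is descending at 7√2/4 ≈ 2.475 m/s.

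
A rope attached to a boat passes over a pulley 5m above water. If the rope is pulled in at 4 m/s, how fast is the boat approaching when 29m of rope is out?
29√51/51 ≈ 4.061 m/s

rope² = x² + 5²
x = √(29² - 5²) = 4√51
dx/dt = (rope/x) · d(rope)/dt = (29/(4√51)) · (-4) = -29√51/51 m/s
The boat approaches at 29√51/51 ≈ 4.061 m/s.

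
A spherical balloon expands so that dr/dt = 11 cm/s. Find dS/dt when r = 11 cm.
968π cm²/s

S = 4πr²
dS/dt = dS/dr · dr/dt = 8πr · 11
At r = 11: dS/dt = 968π cm²/s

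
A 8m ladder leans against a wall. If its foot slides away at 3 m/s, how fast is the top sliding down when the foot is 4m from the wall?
√3 ≈ 1.732 m/s

x² + y² = 8²
2x·dx/dt + 2y·dy/dt = 0
dy/dt = -x/y · dx/dt = -4/(4√3) · 3 = -√3 m/s
The top is descending at √3 ≈ 1.732 m/s.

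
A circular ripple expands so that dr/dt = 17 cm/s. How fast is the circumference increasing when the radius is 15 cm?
34π cm/s

C = 2πr
dC/dt = 2π · dr/dt = 2π · 17 = 34π cm/s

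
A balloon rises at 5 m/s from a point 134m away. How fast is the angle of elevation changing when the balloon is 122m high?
0.020402 rad/s

tan(θ) = y/134
sec²(θ) · dθ/dt = (1/134) · dy/dt
dθ/dt = cos²(θ)/134 · 5 = 134/(134² + 122²) · 5
dθ/dt = 0.020402 rad/s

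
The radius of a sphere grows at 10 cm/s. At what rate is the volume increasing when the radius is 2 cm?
160π cm³/s

V = (4/3)πr³
dV/dt = dV/dr · dr/dt = 4πr² · 10
At r = 2: dV/dt = 160π cm³/s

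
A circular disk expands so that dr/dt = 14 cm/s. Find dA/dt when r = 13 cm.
364π cm²/s

A = πr²
dA/dt = 2πr · dr/dt = 2π(13)(14) = 364π cm²/s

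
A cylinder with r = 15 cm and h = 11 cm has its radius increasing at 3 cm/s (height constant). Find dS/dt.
246π cm²/s

S = 2πrh + 2πr² (lateral + bases)
dS/dt = (2πh + 4πr)·dr/dt = (2π·11 + 4π·15)·3
= 246π cm²/s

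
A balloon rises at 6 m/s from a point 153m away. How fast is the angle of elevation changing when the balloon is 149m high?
0.020127 rad/s

tan(θ) = y/153
sec²(θ) · dθ/dt = (1/153) · dy/dt
dθ/dt = cos²(θ)/153 · 6 = 153/(153² + 149²) · 6
dθ/dt = 0.020127 rad/s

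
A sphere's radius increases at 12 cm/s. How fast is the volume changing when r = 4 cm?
768π cm³/s

V = (4/3)πr³
dV/dt = dV/dr · dr/dt = 4πr² · 12
At r = 4: dV/dt = 768π cm³/s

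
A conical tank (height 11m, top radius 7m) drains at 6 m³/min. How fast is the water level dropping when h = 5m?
726/(1225π) ≈ 0.1886 m/min

r/h = 7/11, so r = (7/11)h
V = (1/3)πr²h = (1/3)π((7/11)h)²h = (49/363)πh³
dV/dh = (49/121)πh²
dh/dt = (dV/dt)/(dV/dh) = -6/((49/121)π·5²) = -726/(1225π) m/min
The level is dropping at 726/(1225π) ≈ 0.1886 m/min.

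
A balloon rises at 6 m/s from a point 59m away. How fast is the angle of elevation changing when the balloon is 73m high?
0.040182 rad/s

tan(θ) = y/59
sec²(θ) · dθ/dt = (1/59) · dy/dt
dθ/dt = cos²(θ)/59 · 6 = 59/(59² + 73²) · 6
dθ/dt = 0.040182 rad/s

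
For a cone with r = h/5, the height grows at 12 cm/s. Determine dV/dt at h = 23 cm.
6348π/25 cm³/s

V = (1/3)π(h/5)²h = πh³/75
dV/dt = πh²/25 · 12
At h = 23: dV/dt = 6348π/25 cm³/s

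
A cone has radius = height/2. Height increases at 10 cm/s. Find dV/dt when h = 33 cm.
5445π/2 cm³/s

V = (1/3)π(h/2)²h = πh³/12
dV/dt = πh²/4 · 10
At h = 33: dV/dt = 5445π/2 cm³/s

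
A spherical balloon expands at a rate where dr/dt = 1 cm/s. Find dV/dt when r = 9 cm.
324π cm³/s

V = (4/3)πr³
dV/dt = dV/dr · dr/dt = 4πr² · 1
At r = 9: dV/dt = 324π cm³/s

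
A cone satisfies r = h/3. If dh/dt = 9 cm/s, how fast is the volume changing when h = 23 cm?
529π cm³/s

V = (1/3)π(h/3)²h = πh³/27
dV/dt = πh²/9 · 9
At h = 23: dV/dt = 529π cm³/s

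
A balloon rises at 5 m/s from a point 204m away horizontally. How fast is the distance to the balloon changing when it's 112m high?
28√3385/677 ≈ 2.406 m/s

z² = 204² + y²
z = √(204² + 112²) = 4√3385
dz/dt = y/z · dy/dt = 112/(4√3385) · 5 = 28√3385/677 ≈ 2.406 m/s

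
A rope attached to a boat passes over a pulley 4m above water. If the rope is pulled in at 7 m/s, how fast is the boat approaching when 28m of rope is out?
49√3/12 ≈ 7.073 m/s

rope² = x² + 4²
x = √(28² - 4²) = 16√3
dx/dt = (rope/x) · d(rope)/dt = (28/(16√3)) · (-7) = -49√3/12 m/s
The boat approaches at 49√3/12 ≈ 7.073 m/s.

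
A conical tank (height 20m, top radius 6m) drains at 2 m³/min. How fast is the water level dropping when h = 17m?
200/(2601π) ≈ 0.02448 m/min

r/h = 6/20, so r = (3/10)h
V = (1/3)πr²h = (1/3)π((3/10)h)²h = (3/100)πh³
dV/dh = (9/100)πh²
dh/dt = (dV/dt)/(dV/dh) = -2/((9/100)π·17²) = -200/(2601π) m/min
The level is dropping at 200/(2601π) ≈ 0.02448 m/min.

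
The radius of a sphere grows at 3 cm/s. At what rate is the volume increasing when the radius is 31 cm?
11532π cm³/s

V = (4/3)πr³
dV/dt = dV/dr · dr/dt = 4πr² · 3
At r = 31: dV/dt = 11532π cm³/s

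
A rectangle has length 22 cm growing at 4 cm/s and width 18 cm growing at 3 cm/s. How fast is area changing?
138 cm²/s

A = lw
dA/dt = w·dl/dt + l·dw/dt = 18·4 + 22·3 = 138 cm²/s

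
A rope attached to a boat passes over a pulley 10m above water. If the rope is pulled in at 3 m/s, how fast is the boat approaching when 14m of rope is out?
7√6/4 ≈ 4.287 m/s

rope² = x² + 10²
x = √(14² - 10²) = 4√6
dx/dt = (rope/x) · d(rope)/dt = (14/(4√6)) · (-3) = -7√6/4 m/s
The boat approaches at 7√6/4 ≈ 4.287 m/s.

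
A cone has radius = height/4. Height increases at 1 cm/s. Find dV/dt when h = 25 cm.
625π/16 cm³/s

V = (1/3)π(h/4)²h = πh³/48
dV/dt = πh²/16 · 1
At h = 25: dV/dt = 625π/16 cm³/s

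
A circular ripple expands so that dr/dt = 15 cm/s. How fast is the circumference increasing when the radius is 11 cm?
30π cm/s

C = 2πr
dC/dt = 2π · dr/dt = 2π · 15 = 30π cm/s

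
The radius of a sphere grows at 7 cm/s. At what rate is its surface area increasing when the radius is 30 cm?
1680π cm²/s

S = 4πr²
dS/dt = dS/dr · dr/dt = 8πr · 7
At r = 30: dS/dt = 1680π cm²/s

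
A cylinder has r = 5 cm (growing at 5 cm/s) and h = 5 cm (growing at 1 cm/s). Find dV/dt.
275π cm³/s

V = πr²h
dV/dt = 2πrh·dr/dt + πr²·dh/dt
= 2π(5)(5)(5) + π(5)²(1)
= 275π cm³/s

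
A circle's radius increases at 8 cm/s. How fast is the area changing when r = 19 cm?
304π cm²/s

A = πr²
dA/dt = 2πr · dr/dt = 2π(19)(8) = 304π cm²/s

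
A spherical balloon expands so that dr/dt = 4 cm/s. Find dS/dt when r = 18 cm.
576π cm²/s

S = 4πr²
dS/dt = dS/dr · dr/dt = 8πr · 4
At r = 18: dS/dt = 576π cm²/s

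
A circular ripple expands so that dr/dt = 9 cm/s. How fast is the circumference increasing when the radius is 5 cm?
18π cm/s

C = 2πr
dC/dt = 2π · dr/dt = 2π · 9 = 18π cm/s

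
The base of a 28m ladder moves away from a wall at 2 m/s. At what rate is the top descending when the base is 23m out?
46√255/255 ≈ 2.881 m/s

x² + y² = 28²
2x·dx/dt + 2y·dy/dt = 0
dy/dt = -x/y · dx/dt = -23/√255 · 2 = -46√255/255 m/s
The top is descending at 46√255/255 ≈ 2.881 m/s.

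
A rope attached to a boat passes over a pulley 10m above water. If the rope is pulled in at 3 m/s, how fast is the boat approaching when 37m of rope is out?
37√141/141 ≈ 3.116 m/s

rope² = x² + 10²
x = √(37² - 10²) = 3√141
dx/dt = (rope/x) · d(rope)/dt = (37/(3√141)) · (-3) = -37√141/141 m/s
The boat approaches at 37√141/141 ≈ 3.116 m/s.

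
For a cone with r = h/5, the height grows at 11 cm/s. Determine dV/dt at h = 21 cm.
4851π/25 cm³/s

V = (1/3)π(h/5)²h = πh³/75
dV/dt = πh²/25 · 11
At h = 21: dV/dt = 4851π/25 cm³/s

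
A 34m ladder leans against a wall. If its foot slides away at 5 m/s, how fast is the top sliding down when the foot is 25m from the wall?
125√59/177 ≈ 5.425 m/s

x² + y² = 34²
2x·dx/dt + 2y·dy/dt = 0
dy/dt = -x/y · dx/dt = -25/(3√59) · 5 = -125√59/177 m/s
The top is descending at 125√59/177 ≈ 5.425 m/s.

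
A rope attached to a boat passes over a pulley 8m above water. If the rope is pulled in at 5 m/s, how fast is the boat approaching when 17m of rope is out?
17/3 ≈ 5.667 m/s

rope² = x² + 8²
x = √(17² - 8²) = 15
dx/dt = (rope/x) · d(rope)/dt = (17/15) · (-5) = -17/3 m/s
The boat approaches at 17/3 ≈ 5.667 m/s.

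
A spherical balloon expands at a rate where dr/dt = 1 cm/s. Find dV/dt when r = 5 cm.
100π cm³/s

V = (4/3)πr³
dV/dt = dV/dr · dr/dt = 4πr² · 1
At r = 5: dV/dt = 100π cm³/s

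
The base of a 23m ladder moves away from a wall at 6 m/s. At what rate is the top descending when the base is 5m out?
5√14/14 ≈ 1.336 m/s

x² + y² = 23²
2x·dx/dt + 2y·dy/dt = 0
dy/dt = -x/y · dx/dt = -5/(6√14) · 6 = -5√14/14 m/s
The top is descending at 5√14/14 ≈ 1.336 m/s.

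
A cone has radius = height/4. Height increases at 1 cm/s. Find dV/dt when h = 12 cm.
9π cm³/s

V = (1/3)π(h/4)²h = πh³/48
dV/dt = πh²/16 · 1
At h = 12: dV/dt = 9π cm³/s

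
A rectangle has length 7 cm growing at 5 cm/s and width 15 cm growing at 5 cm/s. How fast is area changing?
110 cm²/s

A = lw
dA/dt = w·dl/dt + l·dw/dt = 15·5 + 7·5 = 110 cm²/s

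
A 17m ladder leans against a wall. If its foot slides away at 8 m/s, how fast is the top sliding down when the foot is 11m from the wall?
22√42/21 ≈ 6.789 m/s

x² + y² = 17²
2x·dx/dt + 2y·dy/dt = 0
dy/dt = -x/y · dx/dt = -11/(2√42) · 8 = -22√42/21 m/s
The top is descending at 22√42/21 ≈ 6.789 m/s.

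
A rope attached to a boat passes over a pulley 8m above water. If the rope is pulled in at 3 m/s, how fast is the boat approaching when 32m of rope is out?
4√15/5 ≈ 3.098 m/s

rope² = x² + 8²
x = √(32² - 8²) = 8√15
dx/dt = (rope/x) · d(rope)/dt = (32/(8√15)) · (-3) = -4√15/5 m/s
The boat approaches at 4√15/5 ≈ 3.098 m/s.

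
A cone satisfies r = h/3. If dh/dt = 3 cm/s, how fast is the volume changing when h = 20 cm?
400π/3 cm³/s

V = (1/3)π(h/3)²h = πh³/27
dV/dt = πh²/9 · 3
At h = 20: dV/dt = 400π/3 cm³/s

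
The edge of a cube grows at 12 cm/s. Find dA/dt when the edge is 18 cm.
2592 cm²/s

A = 6s²
dA/dt = 12s · ds/dt = 12·18·12 = 2592 cm²/s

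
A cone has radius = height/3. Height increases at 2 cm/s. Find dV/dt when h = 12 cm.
32π cm³/s

V = (1/3)π(h/3)²h = πh³/27
dV/dt = πh²/9 · 2
At h = 12: dV/dt = 32π cm³/s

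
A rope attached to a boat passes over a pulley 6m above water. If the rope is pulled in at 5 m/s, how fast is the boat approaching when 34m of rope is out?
17√70/28 ≈ 5.08 m/s

rope² = x² + 6²
x = √(34² - 6²) = 4√70
dx/dt = (rope/x) · d(rope)/dt = (34/(4√70)) · (-5) = -17√70/28 m/s
The boat approaches at 17√70/28 ≈ 5.08 m/s.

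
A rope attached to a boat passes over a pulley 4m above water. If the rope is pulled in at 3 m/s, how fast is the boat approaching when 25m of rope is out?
25√609/203 ≈ 3.039 m/s

rope² = x² + 4²
x = √(25² - 4²) = √609
dx/dt = (rope/x) · d(rope)/dt = (25/√609) · (-3) = -25√609/203 m/s
The boat approaches at 25√609/203 ≈ 3.039 m/s.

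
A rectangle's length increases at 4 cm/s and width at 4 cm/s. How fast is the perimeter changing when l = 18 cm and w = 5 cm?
16 cm/s

P = 2(l + w)
dP/dt = 2(dl/dt + dw/dt) = 2(4 + 4) = 16 cm/s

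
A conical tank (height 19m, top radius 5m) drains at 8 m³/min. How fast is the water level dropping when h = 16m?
361/(800π) ≈ 0.1436 m/min

r/h = 5/19, so r = (5/19)h
V = (1/3)πr²h = (1/3)π((5/19)h)²h = (25/1083)πh³
dV/dh = (25/361)πh²
dh/dt = (dV/dt)/(dV/dh) = -8/((25/361)π·16²) = -361/(800π) m/min
The level is dropping at 361/(800π) ≈ 0.1436 m/min.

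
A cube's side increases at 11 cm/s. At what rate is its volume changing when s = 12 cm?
4752 cm³/s

V = s³
dV/dt = 3s² · ds/dt = 3·12²·11 = 4752 cm³/s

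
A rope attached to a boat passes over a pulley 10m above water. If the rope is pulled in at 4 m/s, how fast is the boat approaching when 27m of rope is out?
108√629/629 ≈ 4.306 m/s

rope² = x² + 10²
x = √(27² - 10²) = √629
dx/dt = (rope/x) · d(rope)/dt = (27/√629) · (-4) = -108√629/629 m/s
The boat approaches at 108√629/629 ≈ 4.306 m/s.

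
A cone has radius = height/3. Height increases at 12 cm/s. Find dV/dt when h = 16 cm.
1024π/3 cm³/s

V = (1/3)π(h/3)²h = πh³/27
dV/dt = πh²/9 · 12
At h = 16: dV/dt = 1024π/3 cm³/s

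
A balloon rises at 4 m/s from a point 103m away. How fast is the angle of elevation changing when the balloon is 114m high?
0.017454 rad/s

tan(θ) = y/103
sec²(θ) · dθ/dt = (1/103) · dy/dt
dθ/dt = cos²(θ)/103 · 4 = 103/(103² + 114²) · 4
dθ/dt = 0.017454 rad/s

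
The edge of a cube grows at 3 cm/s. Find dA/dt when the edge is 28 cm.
1008 cm²/s

A = 6s²
dA/dt = 12s · ds/dt = 12·28·3 = 1008 cm²/s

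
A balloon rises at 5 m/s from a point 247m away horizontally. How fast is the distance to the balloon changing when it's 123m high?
615√76138/76138 ≈ 2.229 m/s

z² = 247² + y²
z = √(247² + 123²) = √76138
dz/dt = y/z · dy/dt = 123/√76138 · 5 = 615√76138/76138 ≈ 2.229 m/s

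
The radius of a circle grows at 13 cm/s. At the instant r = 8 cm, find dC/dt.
26π cm/s

C = 2πr
dC/dt = 2π · dr/dt = 2π · 13 = 26π cm/s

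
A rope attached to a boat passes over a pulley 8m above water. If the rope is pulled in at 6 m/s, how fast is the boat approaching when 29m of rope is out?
58√777/259 ≈ 6.242 m/s

rope² = x² + 8²
x = √(29² - 8²) = √777
dx/dt = (rope/x) · d(rope)/dt = (29/√777) · (-6) = -58√777/259 m/s
The boat approaches at 58√777/259 ≈ 6.242 m/s.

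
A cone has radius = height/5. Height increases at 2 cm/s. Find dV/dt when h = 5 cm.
2π cm³/s

V = (1/3)π(h/5)²h = πh³/75
dV/dt = πh²/25 · 2
At h = 5: dV/dt = 2π cm³/s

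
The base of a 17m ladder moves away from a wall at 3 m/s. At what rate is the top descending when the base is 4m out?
4√273/91 ≈ 0.7263 m/s

x² + y² = 17²
2x·dx/dt + 2y·dy/dt = 0
dy/dt = -x/y · dx/dt = -4/√273 · 3 = -4√273/91 m/s
The top is descending at 4√273/91 ≈ 0.7263 m/s.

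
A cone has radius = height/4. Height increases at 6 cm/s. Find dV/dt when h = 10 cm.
75π/2 cm³/s

V = (1/3)π(h/4)²h = πh³/48
dV/dt = πh²/16 · 6
At h = 10: dV/dt = 75π/2 cm³/s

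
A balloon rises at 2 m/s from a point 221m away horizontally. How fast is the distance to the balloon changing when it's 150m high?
300√71341/71341 ≈ 1.123 m/s

z² = 221² + y²
z = √(221² + 150²) = √71341
dz/dt = y/z · dy/dt = 150/√71341 · 2 = 300√71341/71341 ≈ 1.123 m/s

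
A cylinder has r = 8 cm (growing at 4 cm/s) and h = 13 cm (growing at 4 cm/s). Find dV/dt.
1088π cm³/s

V = πr²h
dV/dt = 2πrh·dr/dt + πr²·dh/dt
= 2π(8)(13)(4) + π(8)²(4)
= 1088π cm³/s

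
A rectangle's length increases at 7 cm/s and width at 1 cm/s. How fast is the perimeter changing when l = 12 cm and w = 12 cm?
16 cm/s

P = 2(l + w)
dP/dt = 2(dl/dt + dw/dt) = 2(7 + 1) = 16 cm/s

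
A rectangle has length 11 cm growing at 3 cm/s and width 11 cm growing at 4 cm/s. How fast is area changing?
77 cm²/s

A = lw
dA/dt = w·dl/dt + l·dw/dt = 11·3 + 11·4 = 77 cm²/s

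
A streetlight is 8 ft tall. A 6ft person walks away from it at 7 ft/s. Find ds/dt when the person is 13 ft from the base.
21 ft/s

By similar triangles: 8/(x+s) = 6/s
Solving: s = 6x/2
ds/dt = 6/2 · dx/dt = 3 · 7 = 21 ft/s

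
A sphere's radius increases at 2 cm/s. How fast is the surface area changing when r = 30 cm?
480π cm²/s

S = 4πr²
dS/dt = dS/dr · dr/dt = 8πr · 2
At r = 30: dS/dt = 480π cm²/s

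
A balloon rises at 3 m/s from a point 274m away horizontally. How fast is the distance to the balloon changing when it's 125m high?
375√90701/90701 ≈ 1.245 m/s

z² = 274² + y²
z = √(274² + 125²) = √90701
dz/dt = y/z · dy/dt = 125/√90701 · 3 = 375√90701/90701 ≈ 1.245 m/s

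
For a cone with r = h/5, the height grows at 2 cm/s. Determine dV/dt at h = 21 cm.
882π/25 cm³/s

V = (1/3)π(h/5)²h = πh³/75
dV/dt = πh²/25 · 2
At h = 21: dV/dt = 882π/25 cm³/s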